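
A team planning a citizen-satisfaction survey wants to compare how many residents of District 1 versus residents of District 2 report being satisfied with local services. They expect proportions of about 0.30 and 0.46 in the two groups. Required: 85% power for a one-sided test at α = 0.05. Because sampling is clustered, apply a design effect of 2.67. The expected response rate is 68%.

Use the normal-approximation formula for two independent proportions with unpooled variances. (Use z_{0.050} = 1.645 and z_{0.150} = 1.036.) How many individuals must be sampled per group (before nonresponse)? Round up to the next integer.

n = (z_α + z_β)² · [p₁(1−p₁) + p₂(1−p₂)] / (p₁ − p₂)²
  = (1.645 + 1.036)² · (0.30·0.70 + 0.46·0.54) / (-0.16)²
  = (2.681)² · (0.2100 + 0.2484) / 0.0256
  = 7.1878 · 0.4584 / 0.0256
  = 128.71
Design effect: 2.67 × 128.71 = 343.64.
Adjust for 68% response: 343.64 / 0.68 = 505.36.
Round up → n = 506 per group.

n = 506 per group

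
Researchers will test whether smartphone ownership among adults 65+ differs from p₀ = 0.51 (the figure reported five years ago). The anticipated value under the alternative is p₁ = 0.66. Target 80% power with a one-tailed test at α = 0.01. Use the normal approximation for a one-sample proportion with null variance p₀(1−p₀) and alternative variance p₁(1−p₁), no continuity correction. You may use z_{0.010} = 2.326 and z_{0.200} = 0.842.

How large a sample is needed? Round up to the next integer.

n = [z_α·√(p₀q₀) + z_β·√(p₁q₁)]² / (p₁ − p₀)²
  = [2.326·√(0.51·0.49) + 0.842·√(0.66·0.34)]² / (0.15)²
  = [2.326·0.4999 + 0.842·0.4737]² / 0.0225
  = [1.5616]² / 0.0225
  = 108.39
Round up → n = 109.

n = 109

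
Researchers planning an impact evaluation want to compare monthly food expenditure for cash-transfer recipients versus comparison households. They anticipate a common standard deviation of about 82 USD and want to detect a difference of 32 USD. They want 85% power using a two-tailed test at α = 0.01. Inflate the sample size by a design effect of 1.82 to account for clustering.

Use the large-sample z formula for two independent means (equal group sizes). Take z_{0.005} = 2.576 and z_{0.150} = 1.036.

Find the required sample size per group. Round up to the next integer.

n = (z_{α/2} + z_β)² · (σ₁² + σ₂²) / δ²
  = (2.576 + 1.036)² · (2·82² = 13448) / 32²
  = 13.0465 · 13448 / 1024
  = 171.34
Design effect: 1.82 × 171.34 = 311.83.
Round up → n = 312 per group.

n = 312 per group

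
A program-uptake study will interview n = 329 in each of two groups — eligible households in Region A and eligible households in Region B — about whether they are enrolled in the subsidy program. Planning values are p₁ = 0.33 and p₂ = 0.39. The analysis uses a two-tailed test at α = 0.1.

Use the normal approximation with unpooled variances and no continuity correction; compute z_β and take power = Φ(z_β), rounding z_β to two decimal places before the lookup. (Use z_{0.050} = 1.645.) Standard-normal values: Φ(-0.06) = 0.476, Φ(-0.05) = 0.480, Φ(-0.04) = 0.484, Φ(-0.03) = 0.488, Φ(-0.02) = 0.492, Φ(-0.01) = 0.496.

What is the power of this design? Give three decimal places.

z_β = |p₁−p₂|·√(n/[p₁q₁+p₂q₂]) − z_{α/2}
    = 0.06 · √(329/0.4590) − 1.645
    = 0.06 · 26.7727 − 1.645
    = 1.6064 − 1.645 = -0.0386 → -0.04
Power = Φ(-0.04) = 0.484.

Power ≈ 0.484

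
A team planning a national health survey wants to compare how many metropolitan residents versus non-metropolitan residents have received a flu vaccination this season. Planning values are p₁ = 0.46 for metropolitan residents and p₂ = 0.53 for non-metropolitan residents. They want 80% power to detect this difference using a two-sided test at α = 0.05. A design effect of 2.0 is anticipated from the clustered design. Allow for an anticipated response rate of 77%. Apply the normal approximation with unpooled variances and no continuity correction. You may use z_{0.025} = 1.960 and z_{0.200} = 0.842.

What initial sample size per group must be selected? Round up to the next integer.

n = (z_{α/2} + z_β)² · [p₁(1−p₁) + p₂(1−p₂)] / (p₁ − p₂)²
  = (1.960 + 0.842)² · (0.46·0.54 + 0.53·0.47) / (-0.07)²
  = (2.802)² · (0.2484 + 0.2491) / 0.0049
  = 7.8512 · 0.4975 / 0.0049
  = 797.14
Design effect: 2.0 × 797.14 = 1594.28.
Adjust for 77% response: 1594.28 / 0.77 = 2070.49.
Round up → n = 2071 per group.

n = 2071 per group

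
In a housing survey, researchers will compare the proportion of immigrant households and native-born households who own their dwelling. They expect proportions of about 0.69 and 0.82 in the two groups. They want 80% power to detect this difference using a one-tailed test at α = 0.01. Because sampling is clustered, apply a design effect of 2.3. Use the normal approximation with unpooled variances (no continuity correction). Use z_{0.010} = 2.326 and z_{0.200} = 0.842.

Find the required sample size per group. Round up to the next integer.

n = 494 per group

n = (z_α + z_β)² · [p₁(1−p₁) + p₂(1−p₂)] / (p₁ − p₂)²
  = (2.326 + 0.842)² · (0.69·0.31 + 0.82·0.18) / (-0.13)²
  = (3.168)² · (0.2139 + 0.1476) / 0.0169
  = 10.0362 · 0.3615 / 0.0169
  = 214.68
Design effect: 2.3 × 214.68 = 493.76.
Round up → n = 494 per group.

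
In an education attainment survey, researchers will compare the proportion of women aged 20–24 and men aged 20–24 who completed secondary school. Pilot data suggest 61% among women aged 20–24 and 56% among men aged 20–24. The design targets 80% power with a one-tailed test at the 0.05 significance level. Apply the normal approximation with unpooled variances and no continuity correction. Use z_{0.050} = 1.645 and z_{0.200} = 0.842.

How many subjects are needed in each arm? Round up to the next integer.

n = 1199 per group

n = (z_α + z_β)² · [p₁(1−p₁) + p₂(1−p₂)] / (p₁ − p₂)²
  = (1.645 + 0.842)² · (0.61·0.39 + 0.56·0.44) / (0.05)²
  = (2.487)² · (0.2379 + 0.2464) / 0.0025
  = 6.1852 · 0.4843 / 0.0025
  = 1198.19
Round up → n = 1199 per group.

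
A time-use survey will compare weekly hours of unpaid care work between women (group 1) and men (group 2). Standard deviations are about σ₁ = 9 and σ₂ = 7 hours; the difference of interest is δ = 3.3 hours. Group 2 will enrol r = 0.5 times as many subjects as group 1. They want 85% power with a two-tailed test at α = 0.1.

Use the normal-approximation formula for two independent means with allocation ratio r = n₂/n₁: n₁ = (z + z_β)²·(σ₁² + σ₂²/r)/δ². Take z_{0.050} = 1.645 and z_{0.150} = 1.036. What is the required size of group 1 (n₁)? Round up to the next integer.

n₁ = 119

n₁ = (z_{α/2} + z_β)² · (σ₁² + σ₂²/r) / δ²
   = (1.645 + 1.036)² · (9² + 7²/0.5) / 3.3²
   = 7.1878 · (81 + 98) / 10.89
   = 7.1878 · 179 / 10.89
   = 118.15
Round up → n₁ = 119; n₂ = r·n₁ = 0.5 × 119 = 60.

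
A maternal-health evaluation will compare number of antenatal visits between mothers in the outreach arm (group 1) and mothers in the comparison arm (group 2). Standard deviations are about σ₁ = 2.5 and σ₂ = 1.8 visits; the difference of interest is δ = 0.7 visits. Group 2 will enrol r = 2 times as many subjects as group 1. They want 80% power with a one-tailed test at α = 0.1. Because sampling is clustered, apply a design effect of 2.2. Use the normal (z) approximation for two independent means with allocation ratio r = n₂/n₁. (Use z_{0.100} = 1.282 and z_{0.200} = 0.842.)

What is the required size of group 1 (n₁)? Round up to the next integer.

n₁ = (z_α + z_β)² · (σ₁² + σ₂²/r) / δ²
   = (1.282 + 0.842)² · (2.5² + 1.8²/2) / 0.7²
   = 4.5114 · (6.25 + 1.62) / 0.49
   = 4.5114 · 7.87 / 0.49
   = 72.46
Design effect: 2.2 × 72.46 = 159.41.
Round up → n₁ = 160; n₂ = r·n₁ = 2 × 160 = 320.

n₁ = 160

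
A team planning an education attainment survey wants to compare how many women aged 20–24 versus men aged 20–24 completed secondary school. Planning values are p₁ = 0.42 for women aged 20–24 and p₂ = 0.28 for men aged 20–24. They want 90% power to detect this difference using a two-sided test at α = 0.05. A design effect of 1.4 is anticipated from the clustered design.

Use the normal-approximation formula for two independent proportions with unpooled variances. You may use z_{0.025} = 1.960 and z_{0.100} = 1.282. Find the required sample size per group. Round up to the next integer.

n = 335 per group

n = (z_{α/2} + z_β)² · [p₁(1−p₁) + p₂(1−p₂)] / (p₁ − p₂)²
  = (1.960 + 1.282)² · (0.42·0.58 + 0.28·0.72) / (0.14)²
  = (3.242)² · (0.2436 + 0.2016) / 0.0196
  = 10.5106 · 0.4452 / 0.0196
  = 238.74
Design effect: 1.4 × 238.74 = 334.24.
Round up → n = 335 per group.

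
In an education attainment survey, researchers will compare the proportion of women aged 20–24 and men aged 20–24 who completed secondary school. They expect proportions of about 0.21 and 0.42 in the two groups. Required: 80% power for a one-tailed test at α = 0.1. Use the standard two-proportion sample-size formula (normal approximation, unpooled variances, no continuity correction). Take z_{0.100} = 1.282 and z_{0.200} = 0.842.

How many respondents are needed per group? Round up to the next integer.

n = (z_α + z_β)² · [p₁(1−p₁) + p₂(1−p₂)] / (p₁ − p₂)²
  = (1.282 + 0.842)² · (0.21·0.79 + 0.42·0.58) / (-0.21)²
  = (2.124)² · (0.1659 + 0.2436) / 0.0441
  = 4.5114 · 0.4095 / 0.0441
  = 41.89
Round up → n = 42 per group.

n = 42 per group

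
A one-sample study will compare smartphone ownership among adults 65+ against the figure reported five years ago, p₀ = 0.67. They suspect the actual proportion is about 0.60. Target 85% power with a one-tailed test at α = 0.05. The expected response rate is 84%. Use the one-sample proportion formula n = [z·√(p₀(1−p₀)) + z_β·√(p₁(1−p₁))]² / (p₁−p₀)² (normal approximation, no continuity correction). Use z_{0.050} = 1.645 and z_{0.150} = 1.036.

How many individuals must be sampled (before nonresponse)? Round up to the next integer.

n = 399

n = [z_α·√(p₀q₀) + z_β·√(p₁q₁)]² / (p₁ − p₀)²
  = [1.645·√(0.67·0.33) + 1.036·√(0.60·0.40)]² / (-0.07)²
  = [1.645·0.4702 + 1.036·0.4899]² / 0.0049
  = [1.2810]² / 0.0049
  = 334.91
Adjust for 84% response: 334.91 / 0.84 = 398.70.
Round up → n = 399.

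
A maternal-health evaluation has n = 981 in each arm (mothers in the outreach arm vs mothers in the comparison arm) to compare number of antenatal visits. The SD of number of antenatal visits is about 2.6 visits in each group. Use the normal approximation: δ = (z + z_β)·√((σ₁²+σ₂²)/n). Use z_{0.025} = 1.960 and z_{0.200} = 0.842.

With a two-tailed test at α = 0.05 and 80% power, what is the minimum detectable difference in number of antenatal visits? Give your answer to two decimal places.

Minimum detectable difference ≈ 0.33 visits

δ = (z_{α/2} + z_β) · √((σ₁²+σ₂²)/n)
  = (1.960 + 0.842) · √(13.52/981)
  = 2.802 · √0.01378
  = 2.802 · 0.1174
  = 0.3289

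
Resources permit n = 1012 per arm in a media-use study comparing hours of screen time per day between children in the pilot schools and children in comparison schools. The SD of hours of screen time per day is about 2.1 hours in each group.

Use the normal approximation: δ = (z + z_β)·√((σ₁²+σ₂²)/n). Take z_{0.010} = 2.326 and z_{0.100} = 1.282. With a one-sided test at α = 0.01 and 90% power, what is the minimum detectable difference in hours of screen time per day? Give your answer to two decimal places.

Minimum detectable difference ≈ 0.34 hours

δ = (z_α + z_β) · √((σ₁²+σ₂²)/n)
  = (2.326 + 1.282) · √(8.82/1012)
  = 3.608 · √0.00872
  = 3.608 · 0.0934
  = 0.3368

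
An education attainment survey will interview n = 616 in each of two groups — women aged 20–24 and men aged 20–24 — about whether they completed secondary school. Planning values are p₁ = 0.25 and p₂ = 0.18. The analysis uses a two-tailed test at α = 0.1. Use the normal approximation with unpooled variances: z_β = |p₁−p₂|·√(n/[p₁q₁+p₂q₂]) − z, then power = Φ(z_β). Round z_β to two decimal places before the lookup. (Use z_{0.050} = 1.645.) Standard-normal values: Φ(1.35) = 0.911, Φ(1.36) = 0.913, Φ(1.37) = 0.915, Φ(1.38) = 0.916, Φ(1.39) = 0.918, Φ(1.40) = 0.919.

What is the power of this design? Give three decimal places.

Power ≈ 0.913

z_β = |p₁−p₂|·√(n/[p₁q₁+p₂q₂]) − z_{α/2}
    = 0.07 · √(616/0.3351) − 1.645
    = 0.07 · 42.8749 − 1.645
    = 3.0012 − 1.645 = 1.3562 → 1.36
Power = Φ(1.36) = 0.913.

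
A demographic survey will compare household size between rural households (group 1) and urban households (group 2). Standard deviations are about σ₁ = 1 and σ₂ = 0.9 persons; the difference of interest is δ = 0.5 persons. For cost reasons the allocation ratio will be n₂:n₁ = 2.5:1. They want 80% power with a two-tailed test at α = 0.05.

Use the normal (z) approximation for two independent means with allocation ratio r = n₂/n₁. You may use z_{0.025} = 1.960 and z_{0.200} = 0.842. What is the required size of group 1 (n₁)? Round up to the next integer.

n₁ = 42

n₁ = (z_{α/2} + z_β)² · (σ₁² + σ₂²/r) / δ²
   = (1.960 + 0.842)² · (1² + 0.9²/2.5) / 0.5²
   = 7.8512 · (1 + 0.324) / 0.25
   = 7.8512 · 1.324 / 0.25
   = 41.58
Round up → n₁ = 42; n₂ = r·n₁ = 2.5 × 42 = 105.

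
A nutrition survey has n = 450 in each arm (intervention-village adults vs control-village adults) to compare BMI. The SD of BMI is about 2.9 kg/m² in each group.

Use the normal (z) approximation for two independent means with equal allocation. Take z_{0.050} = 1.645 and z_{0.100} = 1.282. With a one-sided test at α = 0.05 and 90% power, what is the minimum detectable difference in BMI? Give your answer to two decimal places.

Minimum detectable difference ≈ 0.57 kg/m²

δ = (z_α + z_β) · √((σ₁²+σ₂²)/n)
  = (1.645 + 1.282) · √(16.82/450)
  = 2.927 · √0.03738
  = 2.927 · 0.1933
  = 0.5659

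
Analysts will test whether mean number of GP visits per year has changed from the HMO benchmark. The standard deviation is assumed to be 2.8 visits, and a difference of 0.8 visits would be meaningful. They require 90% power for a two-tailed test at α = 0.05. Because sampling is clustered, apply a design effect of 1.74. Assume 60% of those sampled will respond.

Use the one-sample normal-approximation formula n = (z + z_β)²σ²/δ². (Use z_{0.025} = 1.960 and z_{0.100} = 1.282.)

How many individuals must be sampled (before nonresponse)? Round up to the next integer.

n = 374

n = (z_{α/2} + z_β)² · σ² / δ²
  = (1.960 + 1.282)² · 2.8² / 0.8²
  = 10.5106 · 7.84 / 0.64
  = 128.75
Design effect: 1.74 × 128.75 = 224.03.
Adjust for 60% response: 224.03 / 0.60 = 373.39.
Round up → n = 374.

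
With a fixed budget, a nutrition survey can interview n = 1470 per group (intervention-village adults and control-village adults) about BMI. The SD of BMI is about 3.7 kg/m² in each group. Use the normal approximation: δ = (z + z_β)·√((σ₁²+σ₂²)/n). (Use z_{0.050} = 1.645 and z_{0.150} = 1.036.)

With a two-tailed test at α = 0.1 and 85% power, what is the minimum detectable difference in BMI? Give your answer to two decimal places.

δ = (z_{α/2} + z_β) · √((σ₁²+σ₂²)/n)
  = (1.645 + 1.036) · √(27.38/1470)
  = 2.681 · √0.01863
  = 2.681 · 0.1365
  = 0.3659

Minimum detectable difference ≈ 0.37 kg/m²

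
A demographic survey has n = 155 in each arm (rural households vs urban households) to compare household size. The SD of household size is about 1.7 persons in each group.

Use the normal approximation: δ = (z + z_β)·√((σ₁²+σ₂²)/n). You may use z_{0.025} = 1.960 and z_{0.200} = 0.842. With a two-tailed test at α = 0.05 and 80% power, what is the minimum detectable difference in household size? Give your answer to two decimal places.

δ = (z_{α/2} + z_β) · √((σ₁²+σ₂²)/n)
  = (1.960 + 0.842) · √(5.78/155)
  = 2.802 · √0.03729
  = 2.802 · 0.1931
  = 0.5411

Minimum detectable difference ≈ 0.54 persons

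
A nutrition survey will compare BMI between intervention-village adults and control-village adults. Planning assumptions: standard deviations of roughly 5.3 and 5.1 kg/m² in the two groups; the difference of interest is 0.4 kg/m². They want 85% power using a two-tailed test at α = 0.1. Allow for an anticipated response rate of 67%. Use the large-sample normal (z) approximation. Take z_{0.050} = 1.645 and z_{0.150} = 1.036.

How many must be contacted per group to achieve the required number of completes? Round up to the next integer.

n = (z_{α/2} + z_β)² · (σ₁² + σ₂²) / δ²
  = (1.645 + 1.036)² · (5.3² + 5.1² = 54.1) / 0.4²
  = 7.1878 · 54.1 / 0.16
  = 2430.36
Adjust for 67% response: 2430.36 / 0.67 = 3627.41.
Round up → n = 3628 per group.

n = 3628 per group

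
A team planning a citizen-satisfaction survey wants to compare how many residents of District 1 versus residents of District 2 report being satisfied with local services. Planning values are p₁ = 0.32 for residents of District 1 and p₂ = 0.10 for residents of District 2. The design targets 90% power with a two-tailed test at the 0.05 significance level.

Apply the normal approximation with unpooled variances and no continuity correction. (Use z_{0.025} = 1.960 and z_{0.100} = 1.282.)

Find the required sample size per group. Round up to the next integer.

n = 67 per group

n = (z_{α/2} + z_β)² · [p₁(1−p₁) + p₂(1−p₂)] / (p₁ − p₂)²
  = (1.960 + 1.282)² · (0.32·0.68 + 0.10·0.90) / (0.22)²
  = (3.242)² · (0.2176 + 0.0900) / 0.0484
  = 10.5106 · 0.3076 / 0.0484
  = 66.80
Round up → n = 67 per group.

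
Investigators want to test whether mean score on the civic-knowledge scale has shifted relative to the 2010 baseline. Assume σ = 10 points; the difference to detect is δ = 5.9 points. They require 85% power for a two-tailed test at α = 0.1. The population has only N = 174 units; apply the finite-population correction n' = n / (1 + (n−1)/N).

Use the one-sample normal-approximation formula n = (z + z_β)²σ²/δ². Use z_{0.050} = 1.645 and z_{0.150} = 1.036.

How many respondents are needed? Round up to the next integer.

n = (z_{α/2} + z_β)² · σ² / δ²
  = (1.645 + 1.036)² · 10² / 5.9²
  = 7.1878 · 100 / 34.81
  = 20.65
Finite-population correction (N = 174): 20.65 / (1 + (20.65 − 1)/174) = 18.55.
Round up → n = 19.

n = 19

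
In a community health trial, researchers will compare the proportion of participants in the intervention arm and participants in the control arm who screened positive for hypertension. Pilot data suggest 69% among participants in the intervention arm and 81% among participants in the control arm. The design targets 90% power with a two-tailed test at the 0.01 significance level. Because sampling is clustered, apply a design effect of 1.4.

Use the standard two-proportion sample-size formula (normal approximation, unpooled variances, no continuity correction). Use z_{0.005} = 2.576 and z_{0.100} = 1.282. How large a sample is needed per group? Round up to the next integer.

n = 533 per group

n = (z_{α/2} + z_β)² · [p₁(1−p₁) + p₂(1−p₂)] / (p₁ − p₂)²
  = (2.576 + 1.282)² · (0.69·0.31 + 0.81·0.19) / (-0.12)²
  = (3.858)² · (0.2139 + 0.1539) / 0.0144
  = 14.8842 · 0.3678 / 0.0144
  = 380.17
Design effect: 1.4 × 380.17 = 532.23.
Round up → n = 533 per group.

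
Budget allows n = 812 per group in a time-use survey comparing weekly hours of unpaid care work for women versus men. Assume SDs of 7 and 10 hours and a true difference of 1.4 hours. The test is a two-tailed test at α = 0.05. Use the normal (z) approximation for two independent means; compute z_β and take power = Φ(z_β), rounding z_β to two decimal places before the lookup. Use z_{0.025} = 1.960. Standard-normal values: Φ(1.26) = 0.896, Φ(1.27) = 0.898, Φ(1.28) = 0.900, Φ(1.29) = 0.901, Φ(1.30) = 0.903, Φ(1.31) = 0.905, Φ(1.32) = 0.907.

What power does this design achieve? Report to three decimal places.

Power ≈ 0.905

z_β = δ·√(n/(σ₁²+σ₂²)) − z_{α/2}
    = 1.4 · √(812/149) − 1.960
    = 1.4 · 2.33445 − 1.960
    = 3.2682 − 1.960 = 1.3082 → 1.31
Power = Φ(1.31) = 0.905.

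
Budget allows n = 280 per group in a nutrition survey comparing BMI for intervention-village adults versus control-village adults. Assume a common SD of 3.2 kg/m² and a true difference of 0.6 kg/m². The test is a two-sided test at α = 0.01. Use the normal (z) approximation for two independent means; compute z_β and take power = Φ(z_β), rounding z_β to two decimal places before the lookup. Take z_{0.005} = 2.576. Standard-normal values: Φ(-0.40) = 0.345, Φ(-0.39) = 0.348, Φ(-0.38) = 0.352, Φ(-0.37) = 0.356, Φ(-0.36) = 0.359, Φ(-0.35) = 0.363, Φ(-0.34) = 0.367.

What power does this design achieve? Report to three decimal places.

z_β = δ·√(n/(σ₁²+σ₂²)) − z_{α/2}
    = 0.6 · √(280/20.48) − 2.576
    = 0.6 · 3.69755 − 2.576
    = 2.2185 − 2.576 = -0.3575 → -0.36
Power = Φ(-0.36) = 0.359.

Power ≈ 0.359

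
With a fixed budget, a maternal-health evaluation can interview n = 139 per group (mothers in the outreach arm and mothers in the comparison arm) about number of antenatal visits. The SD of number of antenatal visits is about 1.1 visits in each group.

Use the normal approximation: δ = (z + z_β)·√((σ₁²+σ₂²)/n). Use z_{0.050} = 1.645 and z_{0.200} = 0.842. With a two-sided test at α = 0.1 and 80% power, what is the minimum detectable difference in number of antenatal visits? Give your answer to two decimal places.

Minimum detectable difference ≈ 0.33 visits

δ = (z_{α/2} + z_β) · √((σ₁²+σ₂²)/n)
  = (1.645 + 0.842) · √(2.42/139)
  = 2.487 · √0.01741
  = 2.487 · 0.1319
  = 0.3282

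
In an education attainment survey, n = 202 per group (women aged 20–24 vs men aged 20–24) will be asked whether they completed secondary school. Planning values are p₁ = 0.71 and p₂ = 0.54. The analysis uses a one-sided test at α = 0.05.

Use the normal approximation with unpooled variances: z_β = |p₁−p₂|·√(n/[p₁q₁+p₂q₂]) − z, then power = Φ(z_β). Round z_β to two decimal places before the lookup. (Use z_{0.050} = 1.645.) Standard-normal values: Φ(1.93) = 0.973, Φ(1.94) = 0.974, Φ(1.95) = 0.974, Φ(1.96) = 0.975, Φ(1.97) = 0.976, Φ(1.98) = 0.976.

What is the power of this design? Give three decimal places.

Power ≈ 0.974

z_β = |p₁−p₂|·√(n/[p₁q₁+p₂q₂]) − z_α
    = 0.17 · √(202/0.4543) − 1.645
    = 0.17 · 21.0865 − 1.645
    = 3.5847 − 1.645 = 1.9397 → 1.94
Power = Φ(1.94) = 0.974.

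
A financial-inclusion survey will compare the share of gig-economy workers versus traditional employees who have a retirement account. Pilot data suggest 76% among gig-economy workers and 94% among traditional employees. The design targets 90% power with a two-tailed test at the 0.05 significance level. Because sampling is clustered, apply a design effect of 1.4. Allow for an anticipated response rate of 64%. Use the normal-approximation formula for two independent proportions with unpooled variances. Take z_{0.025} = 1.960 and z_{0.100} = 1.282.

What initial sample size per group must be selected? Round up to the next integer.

n = 170 per group

n = (z_{α/2} + z_β)² · [p₁(1−p₁) + p₂(1−p₂)] / (p₁ − p₂)²
  = (1.960 + 1.282)² · (0.76·0.24 + 0.94·0.06) / (-0.18)²
  = (3.242)² · (0.1824 + 0.0564) / 0.0324
  = 10.5106 · 0.2388 / 0.0324
  = 77.47
Design effect: 1.4 × 77.47 = 108.45.
Adjust for 64% response: 108.45 / 0.64 = 169.46.
Round up → n = 170 per group.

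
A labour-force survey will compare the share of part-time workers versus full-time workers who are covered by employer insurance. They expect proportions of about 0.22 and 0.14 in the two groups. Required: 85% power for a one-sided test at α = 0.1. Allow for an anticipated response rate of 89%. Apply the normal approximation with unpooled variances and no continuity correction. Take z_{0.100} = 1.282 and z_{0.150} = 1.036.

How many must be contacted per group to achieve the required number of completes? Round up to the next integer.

n = (z_α + z_β)² · [p₁(1−p₁) + p₂(1−p₂)] / (p₁ − p₂)²
  = (1.282 + 1.036)² · (0.22·0.78 + 0.14·0.86) / (0.08)²
  = (2.318)² · (0.1716 + 0.1204) / 0.0064
  = 5.3731 · 0.2920 / 0.0064
  = 245.15
Adjust for 89% response: 245.15 / 0.89 = 275.45.
Round up → n = 276 per group.

n = 276 per group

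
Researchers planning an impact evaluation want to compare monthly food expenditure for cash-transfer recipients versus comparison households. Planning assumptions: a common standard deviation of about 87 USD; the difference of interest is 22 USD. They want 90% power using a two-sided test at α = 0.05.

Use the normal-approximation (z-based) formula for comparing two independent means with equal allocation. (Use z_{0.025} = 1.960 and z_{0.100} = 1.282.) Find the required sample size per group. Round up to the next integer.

n = 329 per group

n = (z_{α/2} + z_β)² · (σ₁² + σ₂²) / δ²
  = (1.960 + 1.282)² · (2·87² = 15138) / 22²
  = 10.5106 · 15138 / 484
  = 328.74
Round up → n = 329 per group.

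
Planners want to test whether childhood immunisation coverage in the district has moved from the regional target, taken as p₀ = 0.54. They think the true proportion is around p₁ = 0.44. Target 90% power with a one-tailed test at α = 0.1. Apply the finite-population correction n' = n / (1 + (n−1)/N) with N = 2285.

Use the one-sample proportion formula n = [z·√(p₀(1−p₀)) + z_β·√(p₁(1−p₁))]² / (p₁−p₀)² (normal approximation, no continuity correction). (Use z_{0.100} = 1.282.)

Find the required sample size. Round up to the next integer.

n = 152

n = [z_α·√(p₀q₀) + z_β·√(p₁q₁)]² / (p₁ − p₀)²
  = [1.282·√(0.54·0.46) + 1.282·√(0.44·0.56)]² / (-0.10)²
  = [1.282·0.4984 + 1.282·0.4964]² / 0.0100
  = [1.2753]² / 0.0100
  = 162.64
Finite-population correction (N = 2285): 162.64 / (1 + (162.64 − 1)/2285) = 151.90.
Round up → n = 152.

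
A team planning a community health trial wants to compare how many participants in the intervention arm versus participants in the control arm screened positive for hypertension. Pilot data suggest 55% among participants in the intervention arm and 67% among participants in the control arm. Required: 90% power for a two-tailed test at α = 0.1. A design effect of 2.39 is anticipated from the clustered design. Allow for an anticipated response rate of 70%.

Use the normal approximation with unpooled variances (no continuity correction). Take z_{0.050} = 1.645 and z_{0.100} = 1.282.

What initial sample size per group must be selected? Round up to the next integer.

n = 952 per group

n = (z_{α/2} + z_β)² · [p₁(1−p₁) + p₂(1−p₂)] / (p₁ − p₂)²
  = (1.645 + 1.282)² · (0.55·0.45 + 0.67·0.33) / (-0.12)²
  = (2.927)² · (0.2475 + 0.2211) / 0.0144
  = 8.5673 · 0.4686 / 0.0144
  = 278.80
Design effect: 2.39 × 278.80 = 666.32.
Adjust for 70% response: 666.32 / 0.70 = 951.89.
Round up → n = 952 per group.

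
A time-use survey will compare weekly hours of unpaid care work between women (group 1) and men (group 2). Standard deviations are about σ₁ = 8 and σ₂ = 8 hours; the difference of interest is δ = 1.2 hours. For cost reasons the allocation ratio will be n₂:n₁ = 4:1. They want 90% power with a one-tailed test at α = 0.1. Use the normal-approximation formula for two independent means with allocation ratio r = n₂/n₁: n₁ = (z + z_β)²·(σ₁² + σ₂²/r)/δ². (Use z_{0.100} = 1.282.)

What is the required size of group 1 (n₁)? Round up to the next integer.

n₁ = (z_α + z_β)² · (σ₁² + σ₂²/r) / δ²
   = (1.282 + 1.282)² · (8² + 8²/4) / 1.2²
   = 6.5741 · (64 + 16) / 1.44
   = 6.5741 · 80 / 1.44
   = 365.23
Round up → n₁ = 366; n₂ = r·n₁ = 4 × 366 = 1464.

n₁ = 366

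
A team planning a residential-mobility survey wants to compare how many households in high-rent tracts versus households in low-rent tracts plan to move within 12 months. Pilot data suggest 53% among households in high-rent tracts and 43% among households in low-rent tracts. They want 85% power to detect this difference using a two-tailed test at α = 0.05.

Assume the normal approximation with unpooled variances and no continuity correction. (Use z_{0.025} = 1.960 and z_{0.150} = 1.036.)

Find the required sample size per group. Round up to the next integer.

n = 444 per group

n = (z_{α/2} + z_β)² · [p₁(1−p₁) + p₂(1−p₂)] / (p₁ − p₂)²
  = (1.960 + 1.036)² · (0.53·0.47 + 0.43·0.57) / (0.10)²
  = (2.996)² · (0.2491 + 0.2451) / 0.0100
  = 8.9760 · 0.4942 / 0.0100
  = 443.59
Round up → n = 444 per group.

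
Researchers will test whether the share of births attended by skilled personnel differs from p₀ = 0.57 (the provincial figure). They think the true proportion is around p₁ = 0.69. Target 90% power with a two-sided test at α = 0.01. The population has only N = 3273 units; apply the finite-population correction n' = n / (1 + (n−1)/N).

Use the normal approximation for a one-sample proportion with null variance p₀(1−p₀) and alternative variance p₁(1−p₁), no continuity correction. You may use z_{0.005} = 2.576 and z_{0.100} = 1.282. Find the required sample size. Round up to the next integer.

n = 226

n = [z_{α/2}·√(p₀q₀) + z_β·√(p₁q₁)]² / (p₁ − p₀)²
  = [2.576·√(0.57·0.43) + 1.282·√(0.69·0.31)]² / (0.12)²
  = [2.576·0.4951 + 1.282·0.4625]² / 0.0144
  = [1.8682]² / 0.0144
  = 242.38
Finite-population correction (N = 3273): 242.38 / (1 + (242.38 − 1)/3273) = 225.73.
Round up → n = 226.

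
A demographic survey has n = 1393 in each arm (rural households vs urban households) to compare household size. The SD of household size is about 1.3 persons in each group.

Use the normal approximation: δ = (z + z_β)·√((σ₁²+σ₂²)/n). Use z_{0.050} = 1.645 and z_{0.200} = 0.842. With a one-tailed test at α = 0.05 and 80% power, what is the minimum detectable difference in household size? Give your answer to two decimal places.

Minimum detectable difference ≈ 0.12 persons

δ = (z_α + z_β) · √((σ₁²+σ₂²)/n)
  = (1.645 + 0.842) · √(3.38/1393)
  = 2.487 · √0.00243
  = 2.487 · 0.0493
  = 0.1225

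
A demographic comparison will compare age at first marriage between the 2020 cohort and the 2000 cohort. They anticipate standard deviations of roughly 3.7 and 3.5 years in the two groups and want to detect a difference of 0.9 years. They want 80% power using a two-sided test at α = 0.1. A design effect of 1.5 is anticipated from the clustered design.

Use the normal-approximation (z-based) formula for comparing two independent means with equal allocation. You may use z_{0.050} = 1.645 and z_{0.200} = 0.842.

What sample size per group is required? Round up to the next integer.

n = 298 per group

n = (z_{α/2} + z_β)² · (σ₁² + σ₂²) / δ²
  = (1.645 + 0.842)² · (3.7² + 3.5² = 25.94) / 0.9²
  = 6.1852 · 25.94 / 0.81
  = 198.08
Design effect: 1.5 × 198.08 = 297.12.
Round up → n = 298 per group.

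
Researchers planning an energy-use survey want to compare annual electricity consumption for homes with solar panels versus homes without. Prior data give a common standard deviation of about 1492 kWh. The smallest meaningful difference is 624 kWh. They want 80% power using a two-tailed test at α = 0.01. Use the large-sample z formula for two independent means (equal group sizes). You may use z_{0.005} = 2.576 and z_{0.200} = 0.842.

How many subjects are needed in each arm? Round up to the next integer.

n = (z_{α/2} + z_β)² · (σ₁² + σ₂²) / δ²
  = (2.576 + 0.842)² · (2·1492² = 4452128) / 624²
  = 11.6827 · 4452128 / 389376
  = 133.58
Round up → n = 134 per group.

n = 134 per group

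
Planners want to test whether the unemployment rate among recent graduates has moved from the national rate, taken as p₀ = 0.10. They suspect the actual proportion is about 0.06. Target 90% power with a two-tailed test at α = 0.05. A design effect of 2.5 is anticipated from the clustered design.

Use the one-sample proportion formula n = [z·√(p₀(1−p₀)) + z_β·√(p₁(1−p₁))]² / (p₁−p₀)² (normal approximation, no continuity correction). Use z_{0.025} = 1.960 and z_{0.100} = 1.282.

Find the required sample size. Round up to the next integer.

n = 1245

n = [z_{α/2}·√(p₀q₀) + z_β·√(p₁q₁)]² / (p₁ − p₀)²
  = [1.960·√(0.10·0.90) + 1.282·√(0.06·0.94)]² / (-0.04)²
  = [1.960·0.3000 + 1.282·0.2375]² / 0.0016
  = [0.8925]² / 0.0016
  = 497.80
Design effect: 2.5 × 497.80 = 1244.50.
Round up → n = 1245.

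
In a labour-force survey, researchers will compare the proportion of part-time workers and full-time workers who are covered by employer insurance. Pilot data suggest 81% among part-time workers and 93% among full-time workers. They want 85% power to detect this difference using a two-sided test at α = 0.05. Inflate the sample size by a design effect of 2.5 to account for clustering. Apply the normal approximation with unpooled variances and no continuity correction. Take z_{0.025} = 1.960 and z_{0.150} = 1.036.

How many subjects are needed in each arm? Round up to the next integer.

n = 342 per group

n = (z_{α/2} + z_β)² · [p₁(1−p₁) + p₂(1−p₂)] / (p₁ − p₂)²
  = (1.960 + 1.036)² · (0.81·0.19 + 0.93·0.07) / (-0.12)²
  = (2.996)² · (0.1539 + 0.0651) / 0.0144
  = 8.9760 · 0.2190 / 0.0144
  = 136.51
Design effect: 2.5 × 136.51 = 341.28.
Round up → n = 342 per group.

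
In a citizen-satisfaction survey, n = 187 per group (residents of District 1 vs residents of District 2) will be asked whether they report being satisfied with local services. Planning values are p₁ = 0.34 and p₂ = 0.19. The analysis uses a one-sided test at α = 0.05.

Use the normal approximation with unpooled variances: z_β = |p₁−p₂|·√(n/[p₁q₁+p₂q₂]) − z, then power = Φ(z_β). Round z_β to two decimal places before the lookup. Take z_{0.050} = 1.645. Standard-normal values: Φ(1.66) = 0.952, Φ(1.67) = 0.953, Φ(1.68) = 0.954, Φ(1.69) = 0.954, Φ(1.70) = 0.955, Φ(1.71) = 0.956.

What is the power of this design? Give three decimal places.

Power ≈ 0.954

z_β = |p₁−p₂|·√(n/[p₁q₁+p₂q₂]) − z_α
    = 0.15 · √(187/0.3783) − 1.645
    = 0.15 · 22.2332 − 1.645
    = 3.3350 − 1.645 = 1.6900 → 1.69
Power = Φ(1.69) = 0.954.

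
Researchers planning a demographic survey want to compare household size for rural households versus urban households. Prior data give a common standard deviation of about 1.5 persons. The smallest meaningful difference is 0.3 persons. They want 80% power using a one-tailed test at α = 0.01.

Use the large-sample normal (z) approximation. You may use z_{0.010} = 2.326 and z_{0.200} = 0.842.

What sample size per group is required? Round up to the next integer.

n = 502 per group

n = (z_α + z_β)² · (σ₁² + σ₂²) / δ²
  = (2.326 + 0.842)² · (2·1.5² = 4.5) / 0.3²
  = 10.0362 · 4.5 / 0.09
  = 501.81
Round up → n = 502 per group.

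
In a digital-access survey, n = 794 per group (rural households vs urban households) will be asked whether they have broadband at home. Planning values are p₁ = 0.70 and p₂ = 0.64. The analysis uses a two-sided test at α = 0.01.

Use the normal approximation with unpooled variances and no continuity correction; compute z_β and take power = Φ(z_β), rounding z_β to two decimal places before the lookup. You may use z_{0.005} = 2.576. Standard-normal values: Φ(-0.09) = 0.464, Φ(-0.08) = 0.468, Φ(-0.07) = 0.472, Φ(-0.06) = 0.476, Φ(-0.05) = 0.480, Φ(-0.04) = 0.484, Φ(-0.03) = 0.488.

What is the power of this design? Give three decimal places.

z_β = |p₁−p₂|·√(n/[p₁q₁+p₂q₂]) − z_{α/2}
    = 0.06 · √(794/0.4404) − 2.576
    = 0.06 · 42.4606 − 2.576
    = 2.5476 − 2.576 = -0.0284 → -0.03
Power = Φ(-0.03) = 0.488.

Power ≈ 0.488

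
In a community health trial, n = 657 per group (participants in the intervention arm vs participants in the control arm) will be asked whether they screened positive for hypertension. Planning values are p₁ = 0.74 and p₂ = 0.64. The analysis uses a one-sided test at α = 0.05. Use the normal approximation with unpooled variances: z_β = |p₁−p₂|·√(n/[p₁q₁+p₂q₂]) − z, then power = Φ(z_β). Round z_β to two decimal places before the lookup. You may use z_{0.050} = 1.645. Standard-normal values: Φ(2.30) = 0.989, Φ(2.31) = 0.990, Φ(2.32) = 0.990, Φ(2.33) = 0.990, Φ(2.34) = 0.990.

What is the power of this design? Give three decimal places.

z_β = |p₁−p₂|·√(n/[p₁q₁+p₂q₂]) − z_α
    = 0.10 · √(657/0.4228) − 1.645
    = 0.10 · 39.4199 − 1.645
    = 3.9420 − 1.645 = 2.2970 → 2.30
Power = Φ(2.30) = 0.989.

Power ≈ 0.989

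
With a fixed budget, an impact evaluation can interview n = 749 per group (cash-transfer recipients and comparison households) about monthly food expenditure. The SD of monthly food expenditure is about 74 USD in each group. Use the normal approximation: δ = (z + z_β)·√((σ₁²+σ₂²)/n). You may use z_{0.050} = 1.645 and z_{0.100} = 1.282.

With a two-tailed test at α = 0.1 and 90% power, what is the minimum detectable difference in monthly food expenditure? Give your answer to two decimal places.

Minimum detectable difference ≈ 11.19 USD

δ = (z_{α/2} + z_β) · √((σ₁²+σ₂²)/n)
  = (1.645 + 1.282) · √(10952/749)
  = 2.927 · √14.6222
  = 2.927 · 3.8239
  = 11.1925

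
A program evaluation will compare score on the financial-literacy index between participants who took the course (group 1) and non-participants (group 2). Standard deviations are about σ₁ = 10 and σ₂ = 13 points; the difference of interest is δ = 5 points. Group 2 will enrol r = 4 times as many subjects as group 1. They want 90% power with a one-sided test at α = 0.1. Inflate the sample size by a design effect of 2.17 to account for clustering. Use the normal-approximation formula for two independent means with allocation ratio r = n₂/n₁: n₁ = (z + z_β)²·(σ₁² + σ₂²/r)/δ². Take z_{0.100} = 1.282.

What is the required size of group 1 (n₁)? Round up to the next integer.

n₁ = 82

n₁ = (z_α + z_β)² · (σ₁² + σ₂²/r) / δ²
   = (1.282 + 1.282)² · (10² + 13²/4) / 5²
   = 6.5741 · (100 + 42.25) / 25
   = 6.5741 · 142.25 / 25
   = 37.41
Design effect: 2.17 × 37.41 = 81.17.
Round up → n₁ = 82; n₂ = r·n₁ = 4 × 82 = 328.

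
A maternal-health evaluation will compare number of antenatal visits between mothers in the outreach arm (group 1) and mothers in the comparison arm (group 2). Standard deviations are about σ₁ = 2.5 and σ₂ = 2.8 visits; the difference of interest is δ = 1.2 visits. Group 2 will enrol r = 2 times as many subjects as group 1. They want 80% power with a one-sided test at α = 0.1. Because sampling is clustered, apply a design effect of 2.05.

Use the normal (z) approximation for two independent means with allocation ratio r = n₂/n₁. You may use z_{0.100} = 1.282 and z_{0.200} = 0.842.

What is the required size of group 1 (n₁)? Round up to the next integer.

n₁ = (z_α + z_β)² · (σ₁² + σ₂²/r) / δ²
   = (1.282 + 0.842)² · (2.5² + 2.8²/2) / 1.2²
   = 4.5114 · (6.25 + 3.92) / 1.44
   = 4.5114 · 10.17 / 1.44
   = 31.86
Design effect: 2.05 × 31.86 = 65.32.
Round up → n₁ = 66; n₂ = r·n₁ = 2 × 66 = 132.

n₁ = 66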